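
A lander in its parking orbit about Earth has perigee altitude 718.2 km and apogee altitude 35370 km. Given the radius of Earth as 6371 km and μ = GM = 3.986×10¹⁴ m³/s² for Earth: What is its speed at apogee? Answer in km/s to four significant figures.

r_p = 6371 + 718.2 = 7089.2 km = 7.0892×10⁶ m.
r_a = 6371 + 35370 = 41741 km = 4.1741×10⁷ m.
Semi-major axis a = (r_p + r_a)/2 = 24415 km = 2.442×10⁷ m.
Vis-viva: v² = μ(2/r − 1/a) = 3.986×10¹⁴ × (4.791×10⁻⁸ − 4.096×10⁻⁸) = 2.773×10⁶ m²/s².
v = 1665 m/s = 1.665 km/s.

v ≈ 1.665 km/s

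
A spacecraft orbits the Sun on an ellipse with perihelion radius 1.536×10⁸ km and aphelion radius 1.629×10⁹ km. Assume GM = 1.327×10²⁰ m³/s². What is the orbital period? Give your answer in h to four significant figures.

Semi-major axis a = (r_p + r_a)/2 = (1.5360×10⁸ + 1.6290×10⁹)/2 = 8.9130×10⁸ km = 8.913×10¹¹ m.
By Kepler's third law T = 2π√(a³/μ) = 2π × 7.305×10⁷ = 4.590×10⁸ s.
= 1.275×10⁵ h.

T ≈ 127500 h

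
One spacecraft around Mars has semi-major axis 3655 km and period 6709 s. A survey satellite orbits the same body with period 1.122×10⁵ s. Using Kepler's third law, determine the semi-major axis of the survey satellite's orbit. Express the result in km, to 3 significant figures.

Kepler's third law: a³ ∝ T², so a₂ = a₁ (T₂/T₁)^(2/3).
T₂/T₁ = 16.72, (T₂/T₁)^(2/3) = 6.540.
a₂ = 3655 × 6.540 = 23900 km.

a₂ ≈ 23900 km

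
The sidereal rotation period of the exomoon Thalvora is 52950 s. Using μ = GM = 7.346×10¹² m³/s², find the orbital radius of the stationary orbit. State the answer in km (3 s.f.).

r_sync ≈ 8050 km

A synchronous orbit has period T, so by Kepler's third law a = (μT²/4π²)^(1/3).
μT²/4π² = 7.346×10¹² × (5.295×10⁴)² / 39.48 = 5.217×10²⁰ m³.
a = 8.050×10⁶ m = 8050.2 km.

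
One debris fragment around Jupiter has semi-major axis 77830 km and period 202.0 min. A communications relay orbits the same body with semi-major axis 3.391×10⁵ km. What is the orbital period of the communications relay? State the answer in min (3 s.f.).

T₂ ≈ 1840 min

Kepler's third law: T² ∝ a³, so T₂ = T₁ (a₂/a₁)^(3/2).
a₂/a₁ = 4.357, (a₂/a₁)^(3/2) = 9.094.
T₂ = 202.0 × 9.094 = 1837 min.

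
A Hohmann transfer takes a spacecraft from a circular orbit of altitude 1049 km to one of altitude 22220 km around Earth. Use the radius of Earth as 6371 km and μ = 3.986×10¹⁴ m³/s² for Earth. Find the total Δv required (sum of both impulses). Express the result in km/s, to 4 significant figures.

r₁ = 6371 + 1049 = 7420.0 km = 7.4200×10⁶ m.
r₂ = 6371 + 22220 = 28591 km = 2.8591×10⁷ m.
Transfer ellipse a_t = (r₁ + r₂)/2 = 1.801×10⁷ m.
At r₁: circular v_c1 = √(μ/r₁) = 7329 m/s; transfer-perigee v_p = √[μ(2/r₁ − 1/a_t)] = 9236 m/s.
Δv₁ = v_p − v_c1 = 1907 m/s.
At r₂: circular v_c2 = √(μ/r₂) = 3734 m/s; transfer-apogee v_a = √[μ(2/r₂ − 1/a_t)] = 2397 m/s.
Δv₂ = v_c2 − v_a = 1337 m/s.
Total Δv = Δv₁ + Δv₂ = 3243 m/s = 3.243 km/s.

Δv_total ≈ 3.243 km/s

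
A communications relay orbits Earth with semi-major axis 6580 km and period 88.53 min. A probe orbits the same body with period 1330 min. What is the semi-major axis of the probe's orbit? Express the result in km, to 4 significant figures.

a₂ ≈ 40060 km

Kepler's third law: a³ ∝ T², so a₂ = a₁ (T₂/T₁)^(2/3).
T₂/T₁ = 15.02, (T₂/T₁)^(2/3) = 6.088.
a₂ = 6580 × 6.088 = 40060 km.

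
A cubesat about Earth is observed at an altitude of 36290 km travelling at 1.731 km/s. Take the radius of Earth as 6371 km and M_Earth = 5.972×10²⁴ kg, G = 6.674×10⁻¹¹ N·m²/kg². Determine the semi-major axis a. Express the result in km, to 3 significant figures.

μ = GM = 6.674×10⁻¹¹ × 5.972×10²⁴ = 3.986×10¹⁴ m³/s².
r = 6371 + 36290 = 42661 km = 4.266×10⁷ m.
Vis-viva rearranged: 1/a = 2/r − v²/μ = 4.688×10⁻⁸ − 7.518×10⁻⁹ = 3.936×10⁻⁸ m⁻¹.
a = 2.540×10⁷ m = 25404 km.

a ≈ 25400 km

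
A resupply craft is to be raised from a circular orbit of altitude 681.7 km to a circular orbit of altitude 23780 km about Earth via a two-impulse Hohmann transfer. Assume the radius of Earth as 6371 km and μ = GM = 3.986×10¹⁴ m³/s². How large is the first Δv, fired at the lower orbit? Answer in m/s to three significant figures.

r₁ = 6371 + 681.7 = 7052.7 km = 7.0527×10⁶ m.
r₂ = 6371 + 23780 = 30151 km = 3.0151×10⁷ m.
Transfer ellipse a_t = (r₁ + r₂)/2 = 1.860×10⁷ m.
At r₁: circular v_c1 = √(μ/r₁) = 7518 m/s; transfer-perigee v_p = √[μ(2/r₁ − 1/a_t)] = 9571 m/s.
Δv₁ = v_p − v_c1 = 2053 m/s.

Δv ≈ 2050 m/s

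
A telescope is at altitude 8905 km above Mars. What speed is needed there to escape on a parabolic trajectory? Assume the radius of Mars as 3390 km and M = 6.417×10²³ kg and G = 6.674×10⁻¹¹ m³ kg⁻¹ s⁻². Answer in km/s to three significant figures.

μ = GM = 6.674×10⁻¹¹ × 6.417×10²³ = 4.283×10¹³ m³/s².
r = 3390 + 8905 = 12295 km = 1.2295×10⁷ m.
Escape speed v_esc = √(2μ/r) = √(2 × 4.283×10¹³ / 1.230×10⁷) = √(6.967×10⁶) = 2639 m/s.
= 2.639 km/s.

v_esc ≈ 2.64 km/s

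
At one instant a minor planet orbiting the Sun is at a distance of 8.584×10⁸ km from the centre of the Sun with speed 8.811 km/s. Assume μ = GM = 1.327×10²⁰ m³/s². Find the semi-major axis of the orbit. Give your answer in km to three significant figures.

a ≈ 5.73×10⁸ km

r = 8.584×10¹¹ m.
Specific orbital energy ε = v²/2 − μ/r = (8811)²/2 − 1.327×10²⁰/8.584×10¹¹ = -1.158×10⁸ J/kg.
Since ε = −μ/(2a), a = −μ/(2ε) = 5.731×10¹¹ m = 5.7310×10⁸ km.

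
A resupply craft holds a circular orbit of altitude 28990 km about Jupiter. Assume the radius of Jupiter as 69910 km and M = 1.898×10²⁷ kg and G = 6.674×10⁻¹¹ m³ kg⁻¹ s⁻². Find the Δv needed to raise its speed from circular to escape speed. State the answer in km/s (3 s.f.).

μ = GM = 6.674×10⁻¹¹ × 1.898×10²⁷ = 1.267×10¹⁷ m³/s².
r = 69910 + 28990 = 98900 km = 9.8900×10⁷ m.
Circular speed v_c = √(μ/r) = 35790 m/s.
Escape speed v_esc = √(2μ/r) = √2 × v_c = 50610 m/s.
Δv = v_esc − v_c = 14820 m/s = 14.82 km/s.

Δv ≈ 14.8 km/s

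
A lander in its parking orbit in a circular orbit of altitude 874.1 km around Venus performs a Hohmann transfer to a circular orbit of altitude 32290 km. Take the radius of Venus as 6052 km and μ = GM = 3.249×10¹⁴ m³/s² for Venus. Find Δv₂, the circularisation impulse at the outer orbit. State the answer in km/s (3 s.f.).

Δv ≈ 1.30 km/s

r₁ = 6052 + 874.1 = 6926.1 km = 6.9261×10⁶ m.
r₂ = 6052 + 32290 = 38342 km = 3.8342×10⁷ m.
Transfer ellipse a_t = (r₁ + r₂)/2 = 2.263×10⁷ m.
At r₁: circular v_c1 = √(μ/r₁) = 6849 m/s; transfer-periapsis v_p = √[μ(2/r₁ − 1/a_t)] = 8914 m/s.
At r₂: circular v_c2 = √(μ/r₂) = 2911 m/s; transfer-apoapsis v_a = √[μ(2/r₂ − 1/a_t)] = 1610 m/s.
Δv₂ = v_c2 − v_a = 1301 m/s.
= 1.301 km/s.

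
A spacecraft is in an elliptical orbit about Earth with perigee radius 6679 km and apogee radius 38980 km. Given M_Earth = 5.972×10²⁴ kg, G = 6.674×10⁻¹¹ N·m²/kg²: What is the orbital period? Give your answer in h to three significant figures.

μ = GM = 6.674×10⁻¹¹ × 5.972×10²⁴ = 3.986×10¹⁴ m³/s².
Semi-major axis a = (r_p + r_a)/2 = (6679.0 + 38980)/2 = 22830 km = 2.283×10⁷ m.
By Kepler's third law T = 2π√(a³/μ) = 2π × 5.464×10³ = 3.433×10⁴ s.
= 9.536 h.

T ≈ 9.54 h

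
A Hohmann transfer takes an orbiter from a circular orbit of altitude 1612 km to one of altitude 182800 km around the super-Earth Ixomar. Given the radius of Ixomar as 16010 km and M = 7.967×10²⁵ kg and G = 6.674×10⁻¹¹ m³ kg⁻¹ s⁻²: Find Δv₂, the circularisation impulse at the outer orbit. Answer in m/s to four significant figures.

Δv ≈ 3085 m/s

μ = GM = 6.674×10⁻¹¹ × 7.967×10²⁵ = 5.317×10¹⁵ m³/s².
r₁ = 16010 + 1612 = 17622 km = 1.7622×10⁷ m.
r₂ = 16010 + 182800 = 198810 km = 1.9881×10⁸ m.
Transfer ellipse a_t = (r₁ + r₂)/2 = 1.082×10⁸ m.
At r₁: circular v_c1 = √(μ/r₁) = 17370 m/s; transfer-periapsis v_p = √[μ(2/r₁ − 1/a_t)] = 23540 m/s.
At r₂: circular v_c2 = √(μ/r₂) = 5172 m/s; transfer-apoapsis v_a = √[μ(2/r₂ − 1/a_t)] = 2087 m/s.
Δv₂ = v_c2 − v_a = 3085 m/s.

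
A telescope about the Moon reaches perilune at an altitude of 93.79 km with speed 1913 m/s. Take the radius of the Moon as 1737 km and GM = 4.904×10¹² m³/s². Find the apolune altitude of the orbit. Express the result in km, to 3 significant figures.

apolune altitude ≈ 2210 km

r_p = 1737 + 93.79 = 1830.8 km = 1.831×10⁶ m.
Specific energy ε = v²/2 − μ/r = -8.488×10⁵ J/kg, so a = −μ/(2ε) = 2.889×10⁶ m.
The apsides satisfy r_p + r_a = 2a, so the apolune radius is 2a − r_p = 3.947×10⁶ m = 3946.5 km.
Apolune altitude = 3946.5 − 1737 = 2209.5 km.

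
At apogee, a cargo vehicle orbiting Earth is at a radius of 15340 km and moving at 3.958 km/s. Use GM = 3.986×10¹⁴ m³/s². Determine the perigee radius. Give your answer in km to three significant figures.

perigee radius ≈ 6620 km

r_a = 1.534×10⁷ m.
Specific energy ε = v²/2 − μ/r = -1.815×10⁷ J/kg, so a = −μ/(2ε) = 1.098×10⁷ m.
The apsides satisfy r_p + r_a = 2a, so the perigee radius is 2a − r_a = 6.620×10⁶ m = 6619.7 km.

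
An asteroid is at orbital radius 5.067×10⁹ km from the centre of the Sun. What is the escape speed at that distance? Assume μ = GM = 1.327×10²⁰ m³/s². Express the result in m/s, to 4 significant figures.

v_esc ≈ 7237 m/s

r = 5.067×10⁹ km = 5.067×10¹² m.
Escape speed v_esc = √(2μ/r) = √(2 × 1.327×10²⁰ / 5.067×10¹²) = √(5.238×10⁷) = 7237 m/s.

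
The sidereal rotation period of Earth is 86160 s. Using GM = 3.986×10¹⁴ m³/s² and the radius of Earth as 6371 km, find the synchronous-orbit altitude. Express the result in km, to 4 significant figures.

A synchronous orbit has period T, so by Kepler's third law a = (μT²/4π²)^(1/3).
μT²/4π² = 3.986×10¹⁴ × (8.616×10⁴)² / 39.48 = 7.495×10²² m³.
a = 4.216×10⁷ m = 42163 km.
Altitude h = a − R = 42163 − 6371 = 35792 km.

h_sync ≈ 35790 km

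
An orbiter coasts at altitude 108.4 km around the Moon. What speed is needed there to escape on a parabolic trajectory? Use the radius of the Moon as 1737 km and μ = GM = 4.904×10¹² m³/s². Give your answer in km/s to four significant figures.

r = 1737 + 108.4 = 1845.4 km = 1.8454×10⁶ m.
Escape speed v_esc = √(2μ/r) = √(2 × 4.904×10¹² / 1.845×10⁶) = √(5.315×10⁶) = 2305 m/s.
= 2.305 km/s.

v_esc ≈ 2.305 km/s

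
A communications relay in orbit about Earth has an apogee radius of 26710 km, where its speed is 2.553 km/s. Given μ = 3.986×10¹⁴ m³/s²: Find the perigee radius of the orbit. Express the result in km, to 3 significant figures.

perigee radius ≈ 7460 km

r_a = 2.671×10⁷ m.
Specific energy ε = v²/2 − μ/r = -1.166×10⁷ J/kg, so a = −μ/(2ε) = 1.709×10⁷ m.
The apsides satisfy r_p + r_a = 2a, so the perigee radius is 2a − r_a = 7.463×10⁶ m = 7462.5 km.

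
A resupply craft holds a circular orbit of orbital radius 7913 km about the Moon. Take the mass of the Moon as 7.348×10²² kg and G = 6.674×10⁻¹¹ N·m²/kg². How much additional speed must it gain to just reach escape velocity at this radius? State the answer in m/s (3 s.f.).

μ = GM = 6.674×10⁻¹¹ × 7.348×10²² = 4.904×10¹² m³/s².
r = 7913 km = 7.913×10⁶ m.
Circular speed v_c = √(μ/r) = 787.2 m/s.
Escape speed v_esc = √(2μ/r) = √2 × v_c = 1113 m/s.
Δv = v_esc − v_c = 326.1 m/s.

Δv ≈ 326 m/s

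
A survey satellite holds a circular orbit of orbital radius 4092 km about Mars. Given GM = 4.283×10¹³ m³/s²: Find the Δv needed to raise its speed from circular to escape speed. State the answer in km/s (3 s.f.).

r = 4092 km = 4.092×10⁶ m.
Circular speed v_c = √(μ/r) = 3235 m/s.
Escape speed v_esc = √(2μ/r) = √2 × v_c = 4575 m/s.
Δv = v_esc − v_c = 1340 m/s = 1.340 km/s.

Δv ≈ 1.34 km/s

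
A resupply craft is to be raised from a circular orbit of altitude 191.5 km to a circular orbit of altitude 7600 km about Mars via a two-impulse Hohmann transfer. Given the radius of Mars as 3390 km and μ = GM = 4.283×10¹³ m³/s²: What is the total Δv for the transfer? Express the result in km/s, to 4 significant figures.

Δv_total ≈ 1.379 km/s

r₁ = 3390 + 191.5 = 3581.5 km = 3.5815×10⁶ m.
r₂ = 3390 + 7600 = 10990 km = 1.0990×10⁷ m.
Transfer ellipse a_t = (r₁ + r₂)/2 = 7.286×10⁶ m.
At r₁: circular v_c1 = √(μ/r₁) = 3458 m/s; transfer-periapsis v_p = √[μ(2/r₁ − 1/a_t)] = 4247 m/s.
Δv₁ = v_p − v_c1 = 789.1 m/s.
At r₂: circular v_c2 = √(μ/r₂) = 1974 m/s; transfer-apoapsis v_a = √[μ(2/r₂ − 1/a_t)] = 1384 m/s.
Δv₂ = v_c2 − v_a = 590.0 m/s.
Total Δv = Δv₁ + Δv₂ = 1379 m/s = 1.379 km/s.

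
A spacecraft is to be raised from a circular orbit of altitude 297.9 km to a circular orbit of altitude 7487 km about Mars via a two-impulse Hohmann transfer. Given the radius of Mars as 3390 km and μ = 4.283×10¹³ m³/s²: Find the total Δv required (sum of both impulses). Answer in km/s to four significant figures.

Δv_total ≈ 1.329 km/s

r₁ = 3390 + 297.9 = 3687.9 km = 3.6879×10⁶ m.
r₂ = 3390 + 7487 = 10877 km = 1.0877×10⁷ m.
Transfer ellipse a_t = (r₁ + r₂)/2 = 7.282×10⁶ m.
At r₁: circular v_c1 = √(μ/r₁) = 3408 m/s; transfer-periapsis v_p = √[μ(2/r₁ − 1/a_t)] = 4165 m/s.
Δv₁ = v_p − v_c1 = 757.0 m/s.
At r₂: circular v_c2 = √(μ/r₂) = 1984 m/s; transfer-apoapsis v_a = √[μ(2/r₂ − 1/a_t)] = 1412 m/s.
Δv₂ = v_c2 − v_a = 572.2 m/s.
Total Δv = Δv₁ + Δv₂ = 1329 m/s = 1.329 km/s.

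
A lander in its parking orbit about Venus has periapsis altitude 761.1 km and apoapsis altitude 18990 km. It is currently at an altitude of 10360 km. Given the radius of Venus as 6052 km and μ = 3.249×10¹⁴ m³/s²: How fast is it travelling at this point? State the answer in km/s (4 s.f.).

r_p = 6052 + 761.1 = 6813.1 km = 6.8131×10⁶ m.
r_a = 6052 + 18990 = 25042 km = 2.5042×10⁷ m.
r = 6052 + 10360 = 16412 km = 1.641×10⁷ m.
Semi-major axis a = (r_p + r_a)/2 = 15928 km = 1.593×10⁷ m.
Vis-viva: v² = μ(2/r − 1/a) = 3.249×10¹⁴ × (1.219×10⁻⁷ − 6.278×10⁻⁸) = 1.919×10⁷ m²/s².
v = 4381 m/s = 4.381 km/s.

v ≈ 4.381 km/s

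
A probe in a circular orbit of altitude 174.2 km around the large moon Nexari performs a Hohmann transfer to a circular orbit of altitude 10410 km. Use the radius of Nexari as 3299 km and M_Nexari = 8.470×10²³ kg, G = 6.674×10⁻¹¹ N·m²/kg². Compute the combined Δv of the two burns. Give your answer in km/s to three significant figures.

μ = GM = 6.674×10⁻¹¹ × 8.470×10²³ = 5.653×10¹³ m³/s².
r₁ = 3299 + 174.2 = 3473.2 km = 3.4732×10⁶ m.
r₂ = 3299 + 10410 = 13709 km = 1.3709×10⁷ m.
Transfer ellipse a_t = (r₁ + r₂)/2 = 8.591×10⁶ m.
At r₁: circular v_c1 = √(μ/r₁) = 4034 m/s; transfer-periapsis v_p = √[μ(2/r₁ − 1/a_t)] = 5096 m/s.
Δv₁ = v_p − v_c1 = 1062 m/s.
At r₂: circular v_c2 = √(μ/r₂) = 2031 m/s; transfer-apoapsis v_a = √[μ(2/r₂ − 1/a_t)] = 1291 m/s.
Δv₂ = v_c2 − v_a = 739.5 m/s.
Total Δv = Δv₁ + Δv₂ = 1801 m/s = 1.801 km/s.

Δv_total ≈ 1.80 km/s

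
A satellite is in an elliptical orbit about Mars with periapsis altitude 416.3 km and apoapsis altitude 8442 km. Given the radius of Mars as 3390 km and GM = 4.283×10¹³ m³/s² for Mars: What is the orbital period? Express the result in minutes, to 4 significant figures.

r_p = 3390 + 416.3 = 3806.3 km = 3.8063×10⁶ m.
r_a = 3390 + 8442 = 11832 km = 1.1832×10⁷ m.
Semi-major axis a = (r_p + r_a)/2 = (3806.3 + 11832)/2 = 7819.1 km = 7.819×10⁶ m.
By Kepler's third law T = 2π√(a³/μ) = 2π × 3.341×10³ = 2.099×10⁴ s.
= 349.9 minutes.

T ≈ 349.9 minutes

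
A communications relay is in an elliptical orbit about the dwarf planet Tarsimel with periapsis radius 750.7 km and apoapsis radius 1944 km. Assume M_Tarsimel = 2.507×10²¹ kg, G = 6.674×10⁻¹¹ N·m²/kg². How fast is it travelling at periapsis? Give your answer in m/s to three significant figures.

v ≈ 567 m/s

μ = GM = 6.674×10⁻¹¹ × 2.507×10²¹ = 1.673×10¹¹ m³/s².
Semi-major axis a = (r_p + r_a)/2 = 1347.3 km = 1.347×10⁶ m.
Vis-viva: v² = μ(2/r − 1/a) = 1.673×10¹¹ × (2.664×10⁻⁶ − 7.422×10⁻⁷) = 3.216×10⁵ m²/s².
v = 567.1 m/s.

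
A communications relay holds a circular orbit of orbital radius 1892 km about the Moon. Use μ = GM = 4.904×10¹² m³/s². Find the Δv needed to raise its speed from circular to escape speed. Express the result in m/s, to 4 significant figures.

Δv ≈ 666.9 m/s

r = 1892 km = 1.892×10⁶ m.
Circular speed v_c = √(μ/r) = 1610 m/s.
Escape speed v_esc = √(2μ/r) = √2 × v_c = 2277 m/s.
Δv = v_esc − v_c = 666.9 m/s.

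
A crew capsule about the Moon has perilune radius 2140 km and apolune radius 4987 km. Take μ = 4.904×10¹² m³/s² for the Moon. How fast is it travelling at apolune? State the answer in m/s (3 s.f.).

Semi-major axis a = (r_p + r_a)/2 = 3563.5 km = 3.564×10⁶ m.
Vis-viva: v² = μ(2/r − 1/a) = 4.904×10¹² × (4.010×10⁻⁷ − 2.806×10⁻⁷) = 5.905×10⁵ m²/s².
v = 768.5 m/s.

v ≈ 768 m/s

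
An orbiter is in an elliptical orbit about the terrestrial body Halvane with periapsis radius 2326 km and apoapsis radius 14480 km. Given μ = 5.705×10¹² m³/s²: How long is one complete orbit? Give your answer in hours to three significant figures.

T ≈ 17.8 hours

Semi-major axis a = (r_p + r_a)/2 = (2326.0 + 14480)/2 = 8403.0 km = 8.403×10⁶ m.
By Kepler's third law T = 2π√(a³/μ) = 2π × 1.020×10⁴ = 6.408×10⁴ s.
= 17.80 hours.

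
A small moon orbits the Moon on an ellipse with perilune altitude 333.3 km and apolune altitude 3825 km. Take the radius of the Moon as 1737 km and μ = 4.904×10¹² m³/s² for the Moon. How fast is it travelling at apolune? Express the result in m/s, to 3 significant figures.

v ≈ 692 m/s

r_p = 1737 + 333.3 = 2070.3 km = 2.0703×10⁶ m.
r_a = 1737 + 3825 = 5562.0 km = 5.5620×10⁶ m.
Semi-major axis a = (r_p + r_a)/2 = 3816.2 km = 3.816×10⁶ m.
Vis-viva: v² = μ(2/r − 1/a) = 4.904×10¹² × (3.596×10⁻⁷ − 2.620×10⁻⁷) = 4.783×10⁵ m²/s².
v = 691.6 m/s.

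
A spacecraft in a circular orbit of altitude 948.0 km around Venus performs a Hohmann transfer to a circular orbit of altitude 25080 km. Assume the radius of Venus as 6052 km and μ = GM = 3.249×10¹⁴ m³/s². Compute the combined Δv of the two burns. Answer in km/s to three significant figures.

r₁ = 6052 + 948.0 = 7000.0 km = 7.0000×10⁶ m.
r₂ = 6052 + 25080 = 31132 km = 3.1132×10⁷ m.
Transfer ellipse a_t = (r₁ + r₂)/2 = 1.907×10⁷ m.
At r₁: circular v_c1 = √(μ/r₁) = 6813 m/s; transfer-periapsis v_p = √[μ(2/r₁ − 1/a_t)] = 8706 m/s.
Δv₁ = v_p − v_c1 = 1893 m/s.
At r₂: circular v_c2 = √(μ/r₂) = 3231 m/s; transfer-apoapsis v_a = √[μ(2/r₂ − 1/a_t)] = 1957 m/s.
Δv₂ = v_c2 − v_a = 1273 m/s.
Total Δv = Δv₁ + Δv₂ = 3166 m/s = 3.166 km/s.

Δv_total ≈ 3.17 km/s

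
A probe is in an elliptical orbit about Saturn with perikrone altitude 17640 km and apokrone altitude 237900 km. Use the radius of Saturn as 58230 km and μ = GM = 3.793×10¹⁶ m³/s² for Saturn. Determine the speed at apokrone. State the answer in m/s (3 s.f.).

r_p = 58230 + 17640 = 75870 km = 7.5870×10⁷ m.
r_a = 58230 + 237900 = 296130 km = 2.9613×10⁸ m.
Semi-major axis a = (r_p + r_a)/2 = 1.8600×10⁵ km = 1.860×10⁸ m.
Vis-viva: v² = μ(2/r − 1/a) = 3.793×10¹⁶ × (6.754×10⁻⁹ − 5.376×10⁻⁹) = 5.225×10⁷ m²/s².
v = 7228 m/s.

v ≈ 7230 m/s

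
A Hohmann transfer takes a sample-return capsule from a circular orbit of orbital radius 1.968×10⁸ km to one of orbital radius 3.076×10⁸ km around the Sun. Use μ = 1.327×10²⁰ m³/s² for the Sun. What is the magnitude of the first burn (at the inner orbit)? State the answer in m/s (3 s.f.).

r₁ = 1.968×10⁸ km = 1.968×10¹¹ m.
r₂ = 3.076×10⁸ km = 3.076×10¹¹ m.
Transfer ellipse a_t = (r₁ + r₂)/2 = 2.522×10¹¹ m.
At r₁: circular v_c1 = √(μ/r₁) = 25970 m/s; transfer-perihelion v_p = √[μ(2/r₁ − 1/a_t)] = 28680 m/s.
Δv₁ = v_p − v_c1 = 2711 m/s.

Δv ≈ 2710 m/s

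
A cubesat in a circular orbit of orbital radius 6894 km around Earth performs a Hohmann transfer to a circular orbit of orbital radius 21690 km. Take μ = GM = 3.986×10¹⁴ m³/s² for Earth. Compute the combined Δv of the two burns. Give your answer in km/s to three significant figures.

r₁ = 6894 km = 6.894×10⁶ m.
r₂ = 21690 km = 2.169×10⁷ m.
Transfer ellipse a_t = (r₁ + r₂)/2 = 1.429×10⁷ m.
At r₁: circular v_c1 = √(μ/r₁) = 7604 m/s; transfer-perigee v_p = √[μ(2/r₁ − 1/a_t)] = 9367 m/s.
Δv₁ = v_p − v_c1 = 1763 m/s.
At r₂: circular v_c2 = √(μ/r₂) = 4287 m/s; transfer-apogee v_a = √[μ(2/r₂ − 1/a_t)] = 2977 m/s.
Δv₂ = v_c2 − v_a = 1310 m/s.
Total Δv = Δv₁ + Δv₂ = 3073 m/s = 3.073 km/s.

Δv_total ≈ 3.07 km/s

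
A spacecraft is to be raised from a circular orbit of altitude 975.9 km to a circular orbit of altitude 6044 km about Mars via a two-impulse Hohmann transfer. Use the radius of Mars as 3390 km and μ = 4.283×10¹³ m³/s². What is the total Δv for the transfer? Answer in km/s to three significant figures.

r₁ = 3390 + 975.9 = 4365.9 km = 4.3659×10⁶ m.
r₂ = 3390 + 6044 = 9434.0 km = 9.4340×10⁶ m.
Transfer ellipse a_t = (r₁ + r₂)/2 = 6.900×10⁶ m.
At r₁: circular v_c1 = √(μ/r₁) = 3132 m/s; transfer-periapsis v_p = √[μ(2/r₁ − 1/a_t)] = 3662 m/s.
Δv₁ = v_p − v_c1 = 530.3 m/s.
At r₂: circular v_c2 = √(μ/r₂) = 2131 m/s; transfer-apoapsis v_a = √[μ(2/r₂ − 1/a_t)] = 1695 m/s.
Δv₂ = v_c2 − v_a = 435.8 m/s.
Total Δv = Δv₁ + Δv₂ = 966.1 m/s = 0.9661 km/s.

Δv_total ≈ 0.966 km/s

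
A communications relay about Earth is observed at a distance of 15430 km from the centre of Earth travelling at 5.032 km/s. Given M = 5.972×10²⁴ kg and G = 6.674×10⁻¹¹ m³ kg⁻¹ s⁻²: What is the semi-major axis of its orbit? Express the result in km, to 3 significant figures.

a ≈ 15100 km

μ = GM = 6.674×10⁻¹¹ × 5.972×10²⁴ = 3.986×10¹⁴ m³/s².
r = 1.543×10⁷ m.
Vis-viva rearranged: 1/a = 2/r − v²/μ = 1.296×10⁻⁷ − 6.353×10⁻⁸ = 6.609×10⁻⁸ m⁻¹.
a = 1.513×10⁷ m = 15131 km.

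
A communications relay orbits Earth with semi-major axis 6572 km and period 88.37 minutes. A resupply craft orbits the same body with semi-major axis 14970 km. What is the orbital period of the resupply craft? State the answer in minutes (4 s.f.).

Kepler's third law: T² ∝ a³, so T₂ = T₁ (a₂/a₁)^(3/2).
a₂/a₁ = 2.278, (a₂/a₁)^(3/2) = 3.438.
T₂ = 88.37 × 3.438 = 303.8 minutes.

T₂ ≈ 303.8 minutes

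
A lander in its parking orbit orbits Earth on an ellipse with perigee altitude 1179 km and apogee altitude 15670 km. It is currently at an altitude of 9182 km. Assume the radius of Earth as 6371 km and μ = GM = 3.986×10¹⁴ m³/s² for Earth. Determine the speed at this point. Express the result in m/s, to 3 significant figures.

r_p = 6371 + 1179 = 7550.0 km = 7.5500×10⁶ m.
r_a = 6371 + 15670 = 22041 km = 2.2041×10⁷ m.
r = 6371 + 9182 = 15553 km = 1.555×10⁷ m.
Semi-major axis a = (r_p + r_a)/2 = 14796 km = 1.480×10⁷ m.
Vis-viva: v² = μ(2/r − 1/a) = 3.986×10¹⁴ × (1.286×10⁻⁷ − 6.759×10⁻⁸) = 2.432×10⁷ m²/s².
v = 4931 m/s.

v ≈ 4930 m/s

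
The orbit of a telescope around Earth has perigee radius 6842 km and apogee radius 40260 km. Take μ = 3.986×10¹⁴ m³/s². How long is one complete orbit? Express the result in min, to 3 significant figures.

T ≈ 599 min

Semi-major axis a = (r_p + r_a)/2 = (6842.0 + 40260)/2 = 23551 km = 2.355×10⁷ m.
By Kepler's third law T = 2π√(a³/μ) = 2π × 5.725×10³ = 3.597×10⁴ s.
= 599.5 min.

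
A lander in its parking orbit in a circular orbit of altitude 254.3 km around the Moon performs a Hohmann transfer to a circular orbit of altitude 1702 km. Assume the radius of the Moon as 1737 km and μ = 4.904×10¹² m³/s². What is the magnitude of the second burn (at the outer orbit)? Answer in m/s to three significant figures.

Δv ≈ 171 m/s

r₁ = 1737 + 254.3 = 1991.3 km = 1.9913×10⁶ m.
r₂ = 1737 + 1702 = 3439.0 km = 3.4390×10⁶ m.
Transfer ellipse a_t = (r₁ + r₂)/2 = 2.715×10⁶ m.
At r₁: circular v_c1 = √(μ/r₁) = 1569 m/s; transfer-perilune v_p = √[μ(2/r₁ − 1/a_t)] = 1766 m/s.
At r₂: circular v_c2 = √(μ/r₂) = 1194 m/s; transfer-apolune v_a = √[μ(2/r₂ − 1/a_t)] = 1023 m/s.
Δv₂ = v_c2 − v_a = 171.5 m/s.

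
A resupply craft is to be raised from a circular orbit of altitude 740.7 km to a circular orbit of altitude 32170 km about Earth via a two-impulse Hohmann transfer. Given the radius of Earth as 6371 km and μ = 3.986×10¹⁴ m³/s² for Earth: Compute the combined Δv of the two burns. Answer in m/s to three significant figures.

r₁ = 6371 + 740.7 = 7111.7 km = 7.1117×10⁶ m.
r₂ = 6371 + 32170 = 38541 km = 3.8541×10⁷ m.
Transfer ellipse a_t = (r₁ + r₂)/2 = 2.283×10⁷ m.
At r₁: circular v_c1 = √(μ/r₁) = 7487 m/s; transfer-perigee v_p = √[μ(2/r₁ − 1/a_t)] = 9728 m/s.
Δv₁ = v_p − v_c1 = 2241 m/s.
At r₂: circular v_c2 = √(μ/r₂) = 3216 m/s; transfer-apogee v_a = √[μ(2/r₂ − 1/a_t)] = 1795 m/s.
Δv₂ = v_c2 − v_a = 1421 m/s.
Total Δv = Δv₁ + Δv₂ = 3662 m/s.

Δv_total ≈ 3660 m/s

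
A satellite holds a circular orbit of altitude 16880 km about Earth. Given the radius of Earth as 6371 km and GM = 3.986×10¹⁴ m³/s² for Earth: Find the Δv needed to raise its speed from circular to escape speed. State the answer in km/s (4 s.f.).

r = 6371 + 16880 = 23251 km = 2.3251×10⁷ m.
Circular speed v_c = √(μ/r) = 4140 m/s.
Escape speed v_esc = √(2μ/r) = √2 × v_c = 5855 m/s.
Δv = v_esc − v_c = 1715 m/s = 1.715 km/s.

Δv ≈ 1.715 km/s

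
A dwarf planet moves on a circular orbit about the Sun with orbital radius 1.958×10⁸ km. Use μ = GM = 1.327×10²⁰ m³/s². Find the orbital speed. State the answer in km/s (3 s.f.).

r = 1.958×10⁸ km = 1.958×10¹¹ m.
For a circular orbit v = √(μ/r) = √(1.327×10²⁰ / 1.958×10¹¹) = √(6.777×10⁸) = 26030 m/s.
That is 26.03 km/s.

v ≈ 26.0 km/s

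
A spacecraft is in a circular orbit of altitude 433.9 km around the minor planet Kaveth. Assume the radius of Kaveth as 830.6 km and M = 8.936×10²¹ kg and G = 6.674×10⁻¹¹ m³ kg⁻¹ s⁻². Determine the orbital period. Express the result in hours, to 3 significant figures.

μ = GM = 6.674×10⁻¹¹ × 8.936×10²¹ = 5.964×10¹¹ m³/s².
r = 830.6 + 433.9 = 1264.5 km = 1.2645×10⁶ m.
Kepler's third law: T = 2π√(r³/μ) = 2π√((1.264×10⁶)³ / 5.964×10¹¹).
r³/μ = 3.390×10⁶ s², so T = 2π × 1.841×10³ = 1.157×10⁴ s.
Converting: 1.157×10⁴ s ÷ 3600 = 3.214 hours.

T ≈ 3.21 hours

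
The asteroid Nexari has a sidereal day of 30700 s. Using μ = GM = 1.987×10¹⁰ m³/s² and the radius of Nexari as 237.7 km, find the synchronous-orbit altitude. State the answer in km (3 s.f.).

h_sync ≈ 542 km

A synchronous orbit has period T, so by Kepler's third law a = (μT²/4π²)^(1/3).
μT²/4π² = 1.987×10¹⁰ × (3.070×10⁴)² / 39.48 = 4.744×10¹⁷ m³.
a = 7.799×10⁵ m = 779.90 km.
Altitude h = a − R = 779.90 − 237.7 = 542.20 km.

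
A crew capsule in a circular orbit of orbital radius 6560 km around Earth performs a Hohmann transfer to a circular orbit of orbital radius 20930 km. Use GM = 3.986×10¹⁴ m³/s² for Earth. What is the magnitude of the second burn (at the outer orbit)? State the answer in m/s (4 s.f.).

r₁ = 6560 km = 6.560×10⁶ m.
r₂ = 20930 km = 2.093×10⁷ m.
Transfer ellipse a_t = (r₁ + r₂)/2 = 1.374×10⁷ m.
At r₁: circular v_c1 = √(μ/r₁) = 7795 m/s; transfer-perigee v_p = √[μ(2/r₁ − 1/a_t)] = 9619 m/s.
At r₂: circular v_c2 = √(μ/r₂) = 4364 m/s; transfer-apogee v_a = √[μ(2/r₂ − 1/a_t)] = 3015 m/s.
Δv₂ = v_c2 − v_a = 1349 m/s.

Δv ≈ 1349 m/s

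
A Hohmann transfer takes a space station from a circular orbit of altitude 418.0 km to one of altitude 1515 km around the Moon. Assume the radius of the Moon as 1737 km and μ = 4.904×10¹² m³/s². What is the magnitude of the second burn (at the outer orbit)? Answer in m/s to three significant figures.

Δv ≈ 132 m/s

r₁ = 1737 + 418.0 = 2155.0 km = 2.1550×10⁶ m.
r₂ = 1737 + 1515 = 3252.0 km = 3.2520×10⁶ m.
Transfer ellipse a_t = (r₁ + r₂)/2 = 2.704×10⁶ m.
At r₁: circular v_c1 = √(μ/r₁) = 1509 m/s; transfer-perilune v_p = √[μ(2/r₁ − 1/a_t)] = 1654 m/s.
At r₂: circular v_c2 = √(μ/r₂) = 1228 m/s; transfer-apolune v_a = √[μ(2/r₂ − 1/a_t)] = 1096 m/s.
Δv₂ = v_c2 − v_a = 131.6 m/s.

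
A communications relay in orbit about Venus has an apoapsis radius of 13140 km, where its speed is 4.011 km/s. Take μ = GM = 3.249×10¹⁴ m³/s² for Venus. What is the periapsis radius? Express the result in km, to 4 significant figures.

r_a = 1.314×10⁷ m.
Specific energy ε = v²/2 − μ/r = -1.668×10⁷ J/kg, so a = −μ/(2ε) = 9.738×10⁶ m.
The apsides satisfy r_p + r_a = 2a, so the periapsis radius is 2a − r_a = 6.336×10⁶ m = 6336.1 km.

periapsis radius ≈ 6336 km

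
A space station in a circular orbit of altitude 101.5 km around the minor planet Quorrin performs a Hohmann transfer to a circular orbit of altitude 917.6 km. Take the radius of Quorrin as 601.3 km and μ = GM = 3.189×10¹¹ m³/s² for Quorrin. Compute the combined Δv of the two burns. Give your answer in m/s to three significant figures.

Δv_total ≈ 208 m/s

r₁ = 601.3 + 101.5 = 702.80 km = 7.0280×10⁵ m.
r₂ = 601.3 + 917.6 = 1518.9 km = 1.5189×10⁶ m.
Transfer ellipse a_t = (r₁ + r₂)/2 = 1.111×10⁶ m.
At r₁: circular v_c1 = √(μ/r₁) = 673.6 m/s; transfer-periapsis v_p = √[μ(2/r₁ − 1/a_t)] = 787.7 m/s.
Δv₁ = v_p − v_c1 = 114.1 m/s.
At r₂: circular v_c2 = √(μ/r₂) = 458.2 m/s; transfer-apoapsis v_a = √[μ(2/r₂ − 1/a_t)] = 364.5 m/s.
Δv₂ = v_c2 − v_a = 93.75 m/s.
Total Δv = Δv₁ + Δv₂ = 207.8 m/s.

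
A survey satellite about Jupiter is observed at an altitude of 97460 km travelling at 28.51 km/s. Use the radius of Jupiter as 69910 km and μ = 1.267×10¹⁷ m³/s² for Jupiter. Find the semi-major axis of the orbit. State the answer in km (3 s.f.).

a ≈ 1.81×10⁵ km

r = 69910 + 97460 = 1.6737×10⁵ km = 1.674×10⁸ m.
Specific orbital energy ε = v²/2 − μ/r = (28510)²/2 − 1.267×10¹⁷/1.674×10⁸ = -3.506×10⁸ J/kg.
Since ε = −μ/(2a), a = −μ/(2ε) = 1.807×10⁸ m = 1.8069×10⁵ km.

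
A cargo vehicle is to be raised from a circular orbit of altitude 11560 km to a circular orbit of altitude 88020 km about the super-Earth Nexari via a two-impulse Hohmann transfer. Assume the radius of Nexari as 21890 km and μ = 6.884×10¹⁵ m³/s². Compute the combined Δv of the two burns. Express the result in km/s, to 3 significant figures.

r₁ = 21890 + 11560 = 33450 km = 3.3450×10⁷ m.
r₂ = 21890 + 88020 = 109910 km = 1.0991×10⁸ m.
Transfer ellipse a_t = (r₁ + r₂)/2 = 7.168×10⁷ m.
At r₁: circular v_c1 = √(μ/r₁) = 14350 m/s; transfer-periapsis v_p = √[μ(2/r₁ − 1/a_t)] = 17760 m/s.
Δv₁ = v_p − v_c1 = 3418 m/s.
At r₂: circular v_c2 = √(μ/r₂) = 7914 m/s; transfer-apoapsis v_a = √[μ(2/r₂ − 1/a_t)] = 5406 m/s.
Δv₂ = v_c2 − v_a = 2508 m/s.
Total Δv = Δv₁ + Δv₂ = 5926 m/s = 5.926 km/s.

Δv_total ≈ 5.93 km/s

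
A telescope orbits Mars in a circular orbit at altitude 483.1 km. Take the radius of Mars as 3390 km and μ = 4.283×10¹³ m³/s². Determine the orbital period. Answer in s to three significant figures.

T ≈ 7320 s

r = 3390 + 483.1 = 3873.1 km = 3.8731×10⁶ m.
Kepler's third law: T = 2π√(r³/μ) = 2π√((3.873×10⁶)³ / 4.283×10¹³).
r³/μ = 1.357×10⁶ s², so T = 2π × 1.165×10³ = 7.318×10³ s.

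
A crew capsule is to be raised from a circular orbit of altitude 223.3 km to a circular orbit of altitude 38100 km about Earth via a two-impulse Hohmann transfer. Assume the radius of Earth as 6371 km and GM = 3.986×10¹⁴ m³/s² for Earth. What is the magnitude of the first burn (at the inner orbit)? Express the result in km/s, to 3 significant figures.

Δv ≈ 2.49 km/s

r₁ = 6371 + 223.3 = 6594.3 km = 6.5943×10⁶ m.
r₂ = 6371 + 38100 = 44471 km = 4.4471×10⁷ m.
Transfer ellipse a_t = (r₁ + r₂)/2 = 2.553×10⁷ m.
At r₁: circular v_c1 = √(μ/r₁) = 7775 m/s; transfer-perigee v_p = √[μ(2/r₁ − 1/a_t)] = 10260 m/s.
Δv₁ = v_p − v_c1 = 2486 m/s.
= 2.486 km/s.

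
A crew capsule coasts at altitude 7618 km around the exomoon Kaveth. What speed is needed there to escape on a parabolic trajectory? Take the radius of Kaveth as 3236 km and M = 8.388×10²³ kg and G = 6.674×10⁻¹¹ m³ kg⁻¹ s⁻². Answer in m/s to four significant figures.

v_esc ≈ 3212 m/s

μ = GM = 6.674×10⁻¹¹ × 8.388×10²³ = 5.598×10¹³ m³/s².
r = 3236 + 7618 = 10854 km = 1.0854×10⁷ m.
Escape speed v_esc = √(2μ/r) = √(2 × 5.598×10¹³ / 1.085×10⁷) = √(1.032×10⁷) = 3212 m/s.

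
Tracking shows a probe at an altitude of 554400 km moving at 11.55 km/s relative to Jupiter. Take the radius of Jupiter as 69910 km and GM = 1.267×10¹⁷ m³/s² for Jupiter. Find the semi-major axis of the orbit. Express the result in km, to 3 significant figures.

a ≈ 4.65×10⁵ km

r = 69910 + 554400 = 6.2431×10⁵ km = 6.243×10⁸ m.
Vis-viva rearranged: 1/a = 2/r − v²/μ = 3.204×10⁻⁹ − 1.053×10⁻⁹ = 2.151×10⁻⁹ m⁻¹.
a = 4.650×10⁸ m = 4.6498×10⁵ km.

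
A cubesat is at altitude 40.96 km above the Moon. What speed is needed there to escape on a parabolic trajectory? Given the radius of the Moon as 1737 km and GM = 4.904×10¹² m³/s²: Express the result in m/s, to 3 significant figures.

v_esc ≈ 2350 m/s

r = 1737 + 40.96 = 1778.0 km = 1.7780×10⁶ m.
Escape speed v_esc = √(2μ/r) = √(2 × 4.904×10¹² / 1.778×10⁶) = √(5.516×10⁶) = 2349 m/s.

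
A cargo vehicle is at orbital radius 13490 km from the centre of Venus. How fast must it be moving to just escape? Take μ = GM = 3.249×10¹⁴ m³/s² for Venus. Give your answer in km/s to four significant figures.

v_esc ≈ 6.940 km/s

r = 13490 km = 1.349×10⁷ m.
Escape speed v_esc = √(2μ/r) = √(2 × 3.249×10¹⁴ / 1.349×10⁷) = √(4.817×10⁷) = 6940 m/s.
= 6.940 km/s.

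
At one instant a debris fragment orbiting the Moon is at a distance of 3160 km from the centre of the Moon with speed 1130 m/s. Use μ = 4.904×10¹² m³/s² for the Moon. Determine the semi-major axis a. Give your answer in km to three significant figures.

r = 3.160×10⁶ m.
Vis-viva rearranged: 1/a = 2/r − v²/μ = 6.329×10⁻⁷ − 2.604×10⁻⁷ = 3.725×10⁻⁷ m⁻¹.
a = 2.684×10⁶ m = 2684.3 km.

a ≈ 2680 km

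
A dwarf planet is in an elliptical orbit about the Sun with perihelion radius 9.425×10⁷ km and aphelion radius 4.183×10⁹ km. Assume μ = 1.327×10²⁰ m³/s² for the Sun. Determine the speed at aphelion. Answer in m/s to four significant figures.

Semi-major axis a = (r_p + r_a)/2 = 2.1386×10⁹ km = 2.139×10¹² m.
Vis-viva: v² = μ(2/r − 1/a) = 1.327×10²⁰ × (4.781×10⁻¹³ − 4.676×10⁻¹³) = 1.398×10⁶ m²/s².
v = 1182 m/s.

v ≈ 1182 m/s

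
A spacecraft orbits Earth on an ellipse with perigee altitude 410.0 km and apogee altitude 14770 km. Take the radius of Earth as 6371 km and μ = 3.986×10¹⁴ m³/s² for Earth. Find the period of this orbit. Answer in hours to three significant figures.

r_p = 6371 + 410.0 = 6781.0 km = 6.7810×10⁶ m.
r_a = 6371 + 14770 = 21141 km = 2.1141×10⁷ m.
Semi-major axis a = (r_p + r_a)/2 = (6781.0 + 21141)/2 = 13961 km = 1.396×10⁷ m.
By Kepler's third law T = 2π√(a³/μ) = 2π × 2.613×10³ = 1.642×10⁴ s.
= 4.560 hours.

T ≈ 4.56 hours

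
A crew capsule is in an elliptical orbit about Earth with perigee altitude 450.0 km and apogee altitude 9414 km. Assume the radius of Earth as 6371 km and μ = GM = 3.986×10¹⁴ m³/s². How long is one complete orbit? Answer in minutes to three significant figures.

r_p = 6371 + 450.0 = 6821.0 km = 6.8210×10⁶ m.
r_a = 6371 + 9414 = 15785 km = 1.5785×10⁷ m.
Semi-major axis a = (r_p + r_a)/2 = (6821.0 + 15785)/2 = 11303 km = 1.130×10⁷ m.
By Kepler's third law T = 2π√(a³/μ) = 2π × 1.903×10³ = 1.196×10⁴ s.
= 199.3 minutes.

T ≈ 199 minutes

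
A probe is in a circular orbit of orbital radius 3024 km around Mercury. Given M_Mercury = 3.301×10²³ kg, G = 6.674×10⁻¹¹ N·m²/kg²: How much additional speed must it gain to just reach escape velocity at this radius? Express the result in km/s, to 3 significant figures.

μ = GM = 6.674×10⁻¹¹ × 3.301×10²³ = 2.203×10¹³ m³/s².
r = 3024 km = 3.024×10⁶ m.
Circular speed v_c = √(μ/r) = 2699 m/s.
Escape speed v_esc = √(2μ/r) = √2 × v_c = 3817 m/s.
Δv = v_esc − v_c = 1118 m/s = 1.118 km/s.

Δv ≈ 1.12 km/s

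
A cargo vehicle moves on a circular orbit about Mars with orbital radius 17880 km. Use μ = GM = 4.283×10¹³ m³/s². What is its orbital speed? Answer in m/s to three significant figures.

r = 17880 km = 1.788×10⁷ m.
For a circular orbit v = √(μ/r) = √(4.283×10¹³ / 1.788×10⁷) = √(2.395×10⁶) = 1548 m/s.

v ≈ 1550 m/s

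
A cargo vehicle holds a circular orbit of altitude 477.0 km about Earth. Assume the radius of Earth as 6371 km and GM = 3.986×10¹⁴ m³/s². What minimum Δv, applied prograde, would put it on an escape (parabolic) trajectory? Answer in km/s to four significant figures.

Δv ≈ 3.160 km/s

r = 6371 + 477.0 = 6848.0 km = 6.8480×10⁶ m.
Circular speed v_c = √(μ/r) = 7629 m/s.
Escape speed v_esc = √(2μ/r) = √2 × v_c = 10790 m/s.
Δv = v_esc − v_c = 3160 m/s = 3.160 km/s.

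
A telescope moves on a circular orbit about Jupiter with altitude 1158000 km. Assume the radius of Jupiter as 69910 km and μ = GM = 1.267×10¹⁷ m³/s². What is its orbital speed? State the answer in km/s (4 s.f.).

r = 69910 + 1158000 = 1227900 km = 1.2279×10⁹ m.
For a circular orbit v = √(μ/r) = √(1.267×10¹⁷ / 1.228×10⁹) = √(1.032×10⁸) = 10160 m/s.
That is 10.16 km/s.

v ≈ 10.16 km/s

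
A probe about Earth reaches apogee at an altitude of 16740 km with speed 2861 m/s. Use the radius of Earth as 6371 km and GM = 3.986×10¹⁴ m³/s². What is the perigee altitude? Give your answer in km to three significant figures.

perigee altitude ≈ 819 km

r_a = 6371 + 16740 = 23111 km = 2.311×10⁷ m.
Specific energy ε = v²/2 − μ/r = -1.315×10⁷ J/kg, so a = −μ/(2ε) = 1.515×10⁷ m.
The apsides satisfy r_p + r_a = 2a, so the perigee radius is 2a − r_a = 7.190×10⁶ m = 7190.3 km.
Perigee altitude = 7190.3 − 6371 = 819.33 km.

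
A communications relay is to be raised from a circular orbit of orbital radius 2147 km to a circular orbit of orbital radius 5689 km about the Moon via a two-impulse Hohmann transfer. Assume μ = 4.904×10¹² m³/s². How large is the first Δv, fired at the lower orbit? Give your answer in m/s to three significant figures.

r₁ = 2147 km = 2.147×10⁶ m.
r₂ = 5689 km = 5.689×10⁶ m.
Transfer ellipse a_t = (r₁ + r₂)/2 = 3.918×10⁶ m.
At r₁: circular v_c1 = √(μ/r₁) = 1511 m/s; transfer-perilune v_p = √[μ(2/r₁ − 1/a_t)] = 1821 m/s.
Δv₁ = v_p − v_c1 = 309.8 m/s.

Δv ≈ 310 m/s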